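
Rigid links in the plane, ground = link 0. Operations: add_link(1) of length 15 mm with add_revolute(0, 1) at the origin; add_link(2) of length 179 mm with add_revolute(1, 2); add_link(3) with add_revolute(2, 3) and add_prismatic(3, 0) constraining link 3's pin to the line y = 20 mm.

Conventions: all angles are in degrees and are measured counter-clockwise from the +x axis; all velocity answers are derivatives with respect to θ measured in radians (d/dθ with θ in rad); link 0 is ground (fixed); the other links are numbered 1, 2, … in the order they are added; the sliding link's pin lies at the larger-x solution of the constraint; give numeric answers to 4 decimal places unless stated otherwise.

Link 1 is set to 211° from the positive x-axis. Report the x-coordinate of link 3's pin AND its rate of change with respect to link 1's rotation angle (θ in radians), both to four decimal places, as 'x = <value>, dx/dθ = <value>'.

geometry: r = 15 mm, L = 179 mm, e = 20 mm
crank pin P = (r cos θ, r sin θ) = (-12.857510, -7.725571)
h = r sin θ − e = -7.725571 − 20 = -27.725571
x = r cos θ + √(L² − h²) = -12.857510 + 176.839737 = 163.982228
dx/dθ = −r sin θ − h·r cos θ/√(L² − h²) (θ in radians; h = -27.725571) = 5.709724

x = 163.9822, dx/dθ = 5.7097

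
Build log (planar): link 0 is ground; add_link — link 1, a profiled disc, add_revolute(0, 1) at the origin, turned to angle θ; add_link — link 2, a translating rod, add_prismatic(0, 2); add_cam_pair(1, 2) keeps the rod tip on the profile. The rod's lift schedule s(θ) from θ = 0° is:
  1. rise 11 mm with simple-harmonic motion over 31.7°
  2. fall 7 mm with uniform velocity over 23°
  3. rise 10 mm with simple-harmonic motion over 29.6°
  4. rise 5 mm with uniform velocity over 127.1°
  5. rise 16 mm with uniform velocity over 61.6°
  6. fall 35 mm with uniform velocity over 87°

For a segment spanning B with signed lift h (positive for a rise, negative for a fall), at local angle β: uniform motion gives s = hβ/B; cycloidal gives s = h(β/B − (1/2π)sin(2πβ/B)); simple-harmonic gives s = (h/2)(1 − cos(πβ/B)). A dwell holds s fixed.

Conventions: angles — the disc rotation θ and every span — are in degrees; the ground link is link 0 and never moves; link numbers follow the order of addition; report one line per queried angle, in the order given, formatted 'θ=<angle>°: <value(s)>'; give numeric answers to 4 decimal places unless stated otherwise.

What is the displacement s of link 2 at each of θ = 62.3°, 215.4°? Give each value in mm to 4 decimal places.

seg 1 [0°–31.7°] simple-harmonic, h=11: full span → s += 11 → s = 11.0000
seg 2 [31.7°–54.7°] uniform, h=-7: full span → s += -7 → s = 4.0000
seg 3 [54.7°–84.3°] simple-harmonic, h=10: θ=62.3° here. β=7.6, B=29.6. 10/2·(1 − cos(π·0.2568)) = 1.5403 → s = 5.5403
seg 3 [54.7°–84.3°] simple-harmonic, h=10: full span → s += 10 → s = 14.0000
seg 4 [84.3°–211.4°] uniform, h=5: full span → s += 5 → s = 19.0000
seg 5 [211.4°–273°] uniform, h=16: θ=215.4° here. β=4, B=61.6. 16·4/61.6 = 1.0390 → s = 20.0390

θ=62.3°: 5.5403
θ=215.4°: 20.0390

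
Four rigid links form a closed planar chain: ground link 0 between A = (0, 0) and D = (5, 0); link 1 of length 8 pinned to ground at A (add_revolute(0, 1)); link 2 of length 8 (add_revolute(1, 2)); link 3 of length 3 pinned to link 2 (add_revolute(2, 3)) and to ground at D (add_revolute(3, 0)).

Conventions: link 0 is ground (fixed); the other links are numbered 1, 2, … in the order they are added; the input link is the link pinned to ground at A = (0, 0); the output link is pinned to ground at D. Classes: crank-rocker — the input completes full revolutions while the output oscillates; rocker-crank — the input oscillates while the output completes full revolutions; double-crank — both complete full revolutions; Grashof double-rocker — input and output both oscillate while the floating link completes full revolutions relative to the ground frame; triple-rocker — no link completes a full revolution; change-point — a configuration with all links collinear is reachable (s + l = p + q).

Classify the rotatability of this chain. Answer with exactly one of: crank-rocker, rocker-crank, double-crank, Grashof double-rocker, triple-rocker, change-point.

lengths: ground=5, input=8, coupler=8, output=3
sorted: s=3 (shortest), l=8 (longest), p+q=13
s + l = 11 vs p + q = 13
s + l < p + q (Grashof) with shortest = output link → rocker-crank

rocker-crank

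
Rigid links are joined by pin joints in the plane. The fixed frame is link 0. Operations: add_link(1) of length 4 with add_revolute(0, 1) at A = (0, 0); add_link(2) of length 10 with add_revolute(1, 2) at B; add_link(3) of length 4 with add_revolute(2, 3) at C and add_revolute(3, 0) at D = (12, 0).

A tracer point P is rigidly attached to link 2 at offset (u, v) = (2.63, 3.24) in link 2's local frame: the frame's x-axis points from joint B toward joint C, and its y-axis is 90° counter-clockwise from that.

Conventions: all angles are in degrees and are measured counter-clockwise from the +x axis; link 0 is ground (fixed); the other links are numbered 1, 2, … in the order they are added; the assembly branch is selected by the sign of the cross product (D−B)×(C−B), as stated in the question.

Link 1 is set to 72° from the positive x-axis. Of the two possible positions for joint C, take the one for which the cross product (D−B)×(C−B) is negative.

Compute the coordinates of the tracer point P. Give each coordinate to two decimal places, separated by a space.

A=(0,0), D=(12.00,0)
B = A + 4.00·(cos72°, sin72°) = (1.2361, 3.8042)
|BD| = 11.4164
circle(B,10.00) ∩ circle(D,4.00): a=9.3871, h=3.4470
  candidates: C₊=(11.2353,3.9262) cross=39.353; C₋=(8.9381,-2.5738) cross=-39.353
  branch - wants cross < 0 → take C=(8.9381,-2.5738) (cross=-39.353)
ex = (C−B)/|BC| = (0.7702,-0.6378); ey = (0.6378,0.7702)
P = B + 2.63·ex + 3.24·ey = (5.3282,4.6222)

5.33 4.62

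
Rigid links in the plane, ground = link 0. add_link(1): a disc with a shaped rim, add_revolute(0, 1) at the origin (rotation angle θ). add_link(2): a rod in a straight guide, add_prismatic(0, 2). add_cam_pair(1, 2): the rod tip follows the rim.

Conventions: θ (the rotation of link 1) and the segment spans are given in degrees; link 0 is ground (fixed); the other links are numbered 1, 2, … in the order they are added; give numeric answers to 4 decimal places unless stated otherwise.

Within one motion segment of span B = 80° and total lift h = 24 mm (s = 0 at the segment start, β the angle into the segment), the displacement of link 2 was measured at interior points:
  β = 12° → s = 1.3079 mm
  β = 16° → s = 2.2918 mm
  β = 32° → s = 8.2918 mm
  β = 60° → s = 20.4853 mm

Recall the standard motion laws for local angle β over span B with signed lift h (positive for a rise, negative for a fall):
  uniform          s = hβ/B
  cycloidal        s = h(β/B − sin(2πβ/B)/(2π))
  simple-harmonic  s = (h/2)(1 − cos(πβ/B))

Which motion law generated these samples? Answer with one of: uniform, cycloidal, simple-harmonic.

candidates at β/B = r: uniform s = h·r (linear in β); cycloidal s = h·(r − sin(2πr)/(2π)); simple-harmonic s = (h/2)(1 − cos(πr))
β=12°: printed 1.3079 | uniform 3.6000, cycloidal 0.5098, simple-harmonic 1.3079
β=16°: printed 2.2918 | uniform 4.8000, cycloidal 1.1672, simple-harmonic 2.2918
β=32°: printed 8.2918 | uniform 9.6000, cycloidal 7.3548, simple-harmonic 8.2918
β=60°: printed 20.4853 | uniform 18.0000, cycloidal 21.8197, simple-harmonic 20.4853
only one law matches every sample → simple-harmonic

simple-harmonic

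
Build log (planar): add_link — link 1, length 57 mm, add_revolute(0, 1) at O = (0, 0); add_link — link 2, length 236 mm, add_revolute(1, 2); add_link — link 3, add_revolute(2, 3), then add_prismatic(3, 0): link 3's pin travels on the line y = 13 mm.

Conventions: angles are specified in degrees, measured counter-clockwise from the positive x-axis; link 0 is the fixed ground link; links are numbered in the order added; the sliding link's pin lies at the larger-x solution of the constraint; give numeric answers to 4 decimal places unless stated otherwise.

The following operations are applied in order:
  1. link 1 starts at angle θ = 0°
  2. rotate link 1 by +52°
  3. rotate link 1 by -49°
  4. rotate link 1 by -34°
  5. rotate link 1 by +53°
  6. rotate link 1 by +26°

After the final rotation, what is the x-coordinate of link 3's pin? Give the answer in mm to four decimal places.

geometry: r = 57 mm, L = 236 mm, e = 13 mm; θ starts at 0°
rotate link 1 by +52°: θ ← 0° +52° = 52°
rotate link 1 by -49°: θ ← 52° -49° = 3°
rotate link 1 by -34°: θ ← 3° -34° = -31°
rotate link 1 by +53°: θ ← -31° +53° = 22°
rotate link 1 by +26°: θ ← 22° +26° = 48°
crank pin P = (r cos θ, r sin θ) = (38.140445, 42.359255)
h = r sin θ − e = 42.359255 − 13 = 29.359255
x = r cos θ + √(L² − h²) = 38.140445 + 234.166680 = 272.307125

272.3071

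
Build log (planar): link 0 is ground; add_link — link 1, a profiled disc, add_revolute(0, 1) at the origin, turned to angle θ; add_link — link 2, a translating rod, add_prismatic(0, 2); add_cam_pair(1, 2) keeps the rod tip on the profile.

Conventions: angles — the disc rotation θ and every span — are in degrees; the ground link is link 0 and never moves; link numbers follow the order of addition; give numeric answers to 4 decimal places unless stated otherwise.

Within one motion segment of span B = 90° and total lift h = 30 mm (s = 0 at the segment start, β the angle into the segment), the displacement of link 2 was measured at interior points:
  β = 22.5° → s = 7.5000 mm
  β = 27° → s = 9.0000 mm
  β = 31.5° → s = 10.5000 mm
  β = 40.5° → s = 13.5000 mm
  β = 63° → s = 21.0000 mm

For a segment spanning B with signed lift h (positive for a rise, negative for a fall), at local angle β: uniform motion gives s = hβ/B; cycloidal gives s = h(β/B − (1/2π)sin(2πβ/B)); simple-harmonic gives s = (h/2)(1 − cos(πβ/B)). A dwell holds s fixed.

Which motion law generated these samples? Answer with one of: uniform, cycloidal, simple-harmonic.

candidates at β/B = r: uniform s = h·r (linear in β); cycloidal s = h·(r − sin(2πr)/(2π)); simple-harmonic s = (h/2)(1 − cos(πr))
β=22.5°: printed 7.5000 | uniform 7.5000, cycloidal 2.7254, simple-harmonic 4.3934
β=27°: printed 9.0000 | uniform 9.0000, cycloidal 4.4590, simple-harmonic 6.1832
β=31.5°: printed 10.5000 | uniform 10.5000, cycloidal 6.6372, simple-harmonic 8.1901
β=40.5°: printed 13.5000 | uniform 13.5000, cycloidal 12.0246, simple-harmonic 12.6535
β=63°: printed 21.0000 | uniform 21.0000, cycloidal 25.5410, simple-harmonic 23.8168
only one law matches every sample → uniform

uniform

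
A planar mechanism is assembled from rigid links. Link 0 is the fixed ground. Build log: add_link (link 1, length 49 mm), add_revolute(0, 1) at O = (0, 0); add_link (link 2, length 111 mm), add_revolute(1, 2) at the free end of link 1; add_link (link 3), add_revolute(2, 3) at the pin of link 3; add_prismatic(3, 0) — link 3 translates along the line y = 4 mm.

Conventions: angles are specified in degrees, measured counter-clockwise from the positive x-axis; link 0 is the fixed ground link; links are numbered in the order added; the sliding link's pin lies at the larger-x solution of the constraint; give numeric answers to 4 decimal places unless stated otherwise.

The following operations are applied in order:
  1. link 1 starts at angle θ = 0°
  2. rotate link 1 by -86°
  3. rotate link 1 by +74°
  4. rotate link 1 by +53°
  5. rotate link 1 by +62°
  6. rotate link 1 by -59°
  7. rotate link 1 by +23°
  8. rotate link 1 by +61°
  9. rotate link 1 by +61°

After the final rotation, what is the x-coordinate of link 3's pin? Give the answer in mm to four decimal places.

geometry: r = 49 mm, L = 111 mm, e = 4 mm; θ starts at 0°
rotate link 1 by -86°: θ ← 0° -86° = -86°
rotate link 1 by +74°: θ ← -86° +74° = -12°
rotate link 1 by +53°: θ ← -12° +53° = 41°
rotate link 1 by +62°: θ ← 41° +62° = 103°
rotate link 1 by -59°: θ ← 103° -59° = 44°
rotate link 1 by +23°: θ ← 44° +23° = 67°
rotate link 1 by +61°: θ ← 67° +61° = 128°
rotate link 1 by +61°: θ ← 128° +61° = 189°
crank pin P = (r cos θ, r sin θ) = (-48.396729, -7.665289)
h = r sin θ − e = -7.665289 − 4 = -11.665289
x = r cos θ + √(L² − h²) = -48.396729 + 110.385330 = 61.988601

61.9886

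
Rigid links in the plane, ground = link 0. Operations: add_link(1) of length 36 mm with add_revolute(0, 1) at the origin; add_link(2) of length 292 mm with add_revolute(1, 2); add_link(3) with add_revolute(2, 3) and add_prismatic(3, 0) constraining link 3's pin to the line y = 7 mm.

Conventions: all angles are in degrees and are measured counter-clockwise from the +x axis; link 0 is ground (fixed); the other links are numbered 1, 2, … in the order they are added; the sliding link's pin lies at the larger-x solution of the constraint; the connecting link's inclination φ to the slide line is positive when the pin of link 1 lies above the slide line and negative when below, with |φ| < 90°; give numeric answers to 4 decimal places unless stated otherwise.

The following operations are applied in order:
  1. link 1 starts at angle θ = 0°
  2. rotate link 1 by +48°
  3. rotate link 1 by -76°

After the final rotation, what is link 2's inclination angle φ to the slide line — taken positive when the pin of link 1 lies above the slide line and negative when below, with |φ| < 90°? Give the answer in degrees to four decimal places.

geometry: r = 36 mm, L = 292 mm, e = 7 mm; θ starts at 0°
rotate link 1 by +48°: θ ← 0° +48° = 48°
rotate link 1 by -76°: θ ← 48° -76° = -28°
h = r sin θ − e = -16.900976 − 7 = -23.900976
sin φ = h / L = -23.900976 / 292 = -0.08185266
φ = arcsin(-0.08185266) = -4.695065°

-4.6951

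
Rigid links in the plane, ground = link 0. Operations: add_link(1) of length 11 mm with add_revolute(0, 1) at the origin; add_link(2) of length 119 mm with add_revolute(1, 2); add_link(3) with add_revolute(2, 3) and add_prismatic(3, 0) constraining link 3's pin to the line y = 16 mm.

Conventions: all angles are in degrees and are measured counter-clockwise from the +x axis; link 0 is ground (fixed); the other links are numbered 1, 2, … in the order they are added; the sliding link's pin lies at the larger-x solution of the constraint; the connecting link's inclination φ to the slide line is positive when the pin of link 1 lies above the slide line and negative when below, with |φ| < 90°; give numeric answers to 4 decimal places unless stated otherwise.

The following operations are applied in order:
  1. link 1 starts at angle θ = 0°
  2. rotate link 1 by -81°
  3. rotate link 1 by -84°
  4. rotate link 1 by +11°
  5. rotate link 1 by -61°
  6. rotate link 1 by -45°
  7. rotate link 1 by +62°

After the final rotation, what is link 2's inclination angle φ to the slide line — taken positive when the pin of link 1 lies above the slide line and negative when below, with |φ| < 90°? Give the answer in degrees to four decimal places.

geometry: r = 11 mm, L = 119 mm, e = 16 mm; θ starts at 0°
rotate link 1 by -81°: θ ← 0° -81° = -81°
rotate link 1 by -84°: θ ← -81° -84° = -165°
rotate link 1 by +11°: θ ← -165° +11° = -154°
rotate link 1 by -61°: θ ← -154° -61° = -215°
rotate link 1 by -45°: θ ← -215° -45° = -260°
rotate link 1 by +62°: θ ← -260° +62° = -198°
h = r sin θ − e = 3.399187 − 16 = -12.600813
sin φ = h / L = -12.600813 / 119 = -0.10588919
φ = arcsin(-0.10588919) = -6.078399°

-6.0784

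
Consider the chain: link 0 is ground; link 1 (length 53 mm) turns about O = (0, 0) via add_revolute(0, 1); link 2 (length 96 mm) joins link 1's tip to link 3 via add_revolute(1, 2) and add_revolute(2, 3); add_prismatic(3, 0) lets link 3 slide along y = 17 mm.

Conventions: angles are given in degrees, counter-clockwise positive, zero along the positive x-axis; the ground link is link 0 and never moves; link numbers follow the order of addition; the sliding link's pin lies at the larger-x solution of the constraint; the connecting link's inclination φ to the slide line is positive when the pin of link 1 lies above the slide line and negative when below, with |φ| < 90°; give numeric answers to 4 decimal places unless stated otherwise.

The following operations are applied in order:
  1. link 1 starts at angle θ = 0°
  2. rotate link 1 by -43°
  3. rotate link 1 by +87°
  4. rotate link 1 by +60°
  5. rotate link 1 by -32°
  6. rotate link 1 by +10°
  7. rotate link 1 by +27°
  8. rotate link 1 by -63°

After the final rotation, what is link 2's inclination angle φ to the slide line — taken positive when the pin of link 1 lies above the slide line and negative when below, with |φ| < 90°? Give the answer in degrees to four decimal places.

geometry: r = 53 mm, L = 96 mm, e = 17 mm; θ starts at 0°
rotate link 1 by -43°: θ ← 0° -43° = -43°
rotate link 1 by +87°: θ ← -43° +87° = 44°
rotate link 1 by +60°: θ ← 44° +60° = 104°
rotate link 1 by -32°: θ ← 104° -32° = 72°
rotate link 1 by +10°: θ ← 72° +10° = 82°
rotate link 1 by +27°: θ ← 82° +27° = 109°
rotate link 1 by -63°: θ ← 109° -63° = 46°
h = r sin θ − e = 38.125009 − 17 = 21.125009
sin φ = h / L = 21.125009 / 96 = 0.22005218
φ = arcsin(0.22005218) = 12.712098°

12.7121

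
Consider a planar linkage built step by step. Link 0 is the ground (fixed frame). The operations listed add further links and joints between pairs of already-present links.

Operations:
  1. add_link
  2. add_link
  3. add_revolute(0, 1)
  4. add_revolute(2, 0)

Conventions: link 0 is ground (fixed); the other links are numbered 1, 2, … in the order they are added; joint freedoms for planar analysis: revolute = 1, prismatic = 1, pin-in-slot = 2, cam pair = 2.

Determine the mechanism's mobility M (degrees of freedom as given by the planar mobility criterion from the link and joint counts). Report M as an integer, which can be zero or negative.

link 0 = ground. State L|J1|J2 = 1|0|0
+link1  2|0|0
+link2  3|0|0
R(0,1) f=1→J1  3|1|0
R(2,0) f=1→J1  3|2|0
M = 3(3−1)−2·2−0 = 6−4−0 = 2

M = 2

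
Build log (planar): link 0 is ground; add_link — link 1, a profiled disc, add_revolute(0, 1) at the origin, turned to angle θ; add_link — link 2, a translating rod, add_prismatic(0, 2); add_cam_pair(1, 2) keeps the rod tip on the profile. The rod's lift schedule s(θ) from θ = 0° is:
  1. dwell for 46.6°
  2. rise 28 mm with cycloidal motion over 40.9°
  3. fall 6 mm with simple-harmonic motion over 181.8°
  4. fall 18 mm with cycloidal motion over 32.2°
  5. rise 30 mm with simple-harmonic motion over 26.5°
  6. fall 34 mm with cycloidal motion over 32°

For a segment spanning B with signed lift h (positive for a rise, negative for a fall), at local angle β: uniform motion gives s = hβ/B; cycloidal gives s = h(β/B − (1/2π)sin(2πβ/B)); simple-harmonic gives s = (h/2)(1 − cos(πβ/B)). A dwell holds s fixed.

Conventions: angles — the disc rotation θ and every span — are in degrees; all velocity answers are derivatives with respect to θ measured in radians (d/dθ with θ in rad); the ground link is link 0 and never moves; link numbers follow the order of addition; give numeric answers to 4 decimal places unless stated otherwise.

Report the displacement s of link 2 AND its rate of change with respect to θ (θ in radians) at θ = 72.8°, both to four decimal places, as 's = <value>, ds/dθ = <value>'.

seg 1 [0°–46.6°] dwell: s stays 0.0000
seg 2 [46.6°–87.5°] cycloidal, h=28: θ=72.8° here. β=26.2, B=40.9. 28·(0.6406 − sin(2π·0.6406)/(2π)) = 21.3805 → s = 21.3805
velocity in seg [46.6°–87.5°] (cycloidal), θ in radians: β = 26.2° = 0.4573 rad, B = 40.9° = 0.7138 rad; ds/dθ = (h/B)(1 − cos(2πβ/B)) = (28/0.7138)(1 − cos(2π·0.6406)) = 64.115528 mm/rad

s = 21.3805, ds/dθ = 64.1155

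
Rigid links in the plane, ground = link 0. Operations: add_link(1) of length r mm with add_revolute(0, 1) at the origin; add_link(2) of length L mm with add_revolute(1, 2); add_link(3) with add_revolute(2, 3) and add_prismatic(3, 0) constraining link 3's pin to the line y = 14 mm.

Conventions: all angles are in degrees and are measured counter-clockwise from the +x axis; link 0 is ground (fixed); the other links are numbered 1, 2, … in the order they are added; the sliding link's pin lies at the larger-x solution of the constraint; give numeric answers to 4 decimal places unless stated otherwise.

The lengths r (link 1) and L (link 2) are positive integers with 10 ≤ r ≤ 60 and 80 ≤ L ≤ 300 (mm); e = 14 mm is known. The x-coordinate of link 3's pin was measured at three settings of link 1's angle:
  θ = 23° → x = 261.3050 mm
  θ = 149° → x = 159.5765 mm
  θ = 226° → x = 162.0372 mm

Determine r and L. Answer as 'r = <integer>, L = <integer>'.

constraint per measurement: (x − r cos θ)² + (r sin θ − e)² = L²
subtracting the θ₁ and θ₂ equations cancels the r² and L² terms:
r = (x₁² − x₂²) / (2[(x₁cos θ₁ + e sin θ₁) − (x₂cos θ₂ + e sin θ₂)]) = 57.0000 → r = 57
L² = (x₁ − r cos θ₁)² + (r sin θ₁ − e)² = 43680.9888 → L = 209.0000 → L = 209
check at θ₃=226°: x = 162.0372 (printed 162.0372) ✓

r = 57, L = 209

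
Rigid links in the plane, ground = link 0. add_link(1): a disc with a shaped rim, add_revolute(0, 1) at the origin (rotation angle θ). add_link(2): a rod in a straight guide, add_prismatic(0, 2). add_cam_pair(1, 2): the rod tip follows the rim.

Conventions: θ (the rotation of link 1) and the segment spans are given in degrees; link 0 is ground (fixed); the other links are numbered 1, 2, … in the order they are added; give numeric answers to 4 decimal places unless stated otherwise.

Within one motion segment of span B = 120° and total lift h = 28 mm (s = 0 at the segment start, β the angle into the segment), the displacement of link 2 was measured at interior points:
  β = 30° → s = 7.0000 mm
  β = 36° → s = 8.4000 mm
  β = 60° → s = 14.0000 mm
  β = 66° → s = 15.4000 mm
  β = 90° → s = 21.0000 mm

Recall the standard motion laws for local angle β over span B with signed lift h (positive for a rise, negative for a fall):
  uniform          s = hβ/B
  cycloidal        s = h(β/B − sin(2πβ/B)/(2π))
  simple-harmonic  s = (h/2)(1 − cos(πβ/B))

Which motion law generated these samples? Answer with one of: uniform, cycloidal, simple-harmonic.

candidates at β/B = r: uniform s = h·r (linear in β); cycloidal s = h·(r − sin(2πr)/(2π)); simple-harmonic s = (h/2)(1 − cos(πr))
β=30°: printed 7.0000 | uniform 7.0000, cycloidal 2.5437, simple-harmonic 4.1005
β=36°: printed 8.4000 | uniform 8.4000, cycloidal 4.1618, simple-harmonic 5.7710
β=60°: printed 14.0000 | uniform 14.0000, cycloidal 14.0000, simple-harmonic 14.0000
β=66°: printed 15.4000 | uniform 15.4000, cycloidal 16.7771, simple-harmonic 16.1901
β=90°: printed 21.0000 | uniform 21.0000, cycloidal 25.4563, simple-harmonic 23.8995
only one law matches every sample → uniform

uniform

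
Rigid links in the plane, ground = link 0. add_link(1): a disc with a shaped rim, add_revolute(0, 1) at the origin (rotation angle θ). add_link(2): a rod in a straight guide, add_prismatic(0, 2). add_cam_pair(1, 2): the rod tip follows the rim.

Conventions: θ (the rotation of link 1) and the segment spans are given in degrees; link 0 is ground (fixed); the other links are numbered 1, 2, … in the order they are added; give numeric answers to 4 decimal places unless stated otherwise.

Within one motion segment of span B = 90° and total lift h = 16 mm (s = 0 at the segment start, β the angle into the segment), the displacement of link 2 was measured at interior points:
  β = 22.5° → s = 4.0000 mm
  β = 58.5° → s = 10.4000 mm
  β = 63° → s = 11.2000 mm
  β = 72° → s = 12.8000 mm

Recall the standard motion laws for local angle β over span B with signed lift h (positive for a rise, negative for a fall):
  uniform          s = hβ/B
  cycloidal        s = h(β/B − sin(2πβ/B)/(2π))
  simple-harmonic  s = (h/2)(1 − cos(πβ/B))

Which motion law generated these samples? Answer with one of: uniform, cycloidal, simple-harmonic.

candidates at β/B = r: uniform s = h·r (linear in β); cycloidal s = h·(r − sin(2πr)/(2π)); simple-harmonic s = (h/2)(1 − cos(πr))
β=22.5°: printed 4.0000 | uniform 4.0000, cycloidal 1.4535, simple-harmonic 2.3431
β=58.5°: printed 10.4000 | uniform 10.4000, cycloidal 12.4601, simple-harmonic 11.6319
β=63°: printed 11.2000 | uniform 11.2000, cycloidal 13.6218, simple-harmonic 12.7023
β=72°: printed 12.8000 | uniform 12.8000, cycloidal 15.2218, simple-harmonic 14.4721
only one law matches every sample → uniform

uniform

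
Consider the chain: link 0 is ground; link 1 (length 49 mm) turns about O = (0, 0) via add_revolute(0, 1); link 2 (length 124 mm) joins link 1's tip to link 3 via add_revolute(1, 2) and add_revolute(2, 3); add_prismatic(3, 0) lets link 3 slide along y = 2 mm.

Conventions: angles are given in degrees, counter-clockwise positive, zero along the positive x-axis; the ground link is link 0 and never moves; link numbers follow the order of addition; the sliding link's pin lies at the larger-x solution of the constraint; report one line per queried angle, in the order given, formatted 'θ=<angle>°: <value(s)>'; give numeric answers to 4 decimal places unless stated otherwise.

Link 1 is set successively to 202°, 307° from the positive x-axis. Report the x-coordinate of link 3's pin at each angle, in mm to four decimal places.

geometry: r = 49 mm, L = 124 mm, e = 2 mm
θ=202°: crank pin P = (r cos θ, r sin θ) = (-45.432009, -18.355723)
θ=202°: h = r sin θ − e = -18.355723 − 2 = -20.355723
θ=202°: x = r cos θ + √(L² − h²) = -45.432009 + 122.317801 = 76.885793
θ=307°: crank pin P = (r cos θ, r sin θ) = (29.488936, -39.133140)
θ=307°: h = r sin θ − e = -39.133140 − 2 = -41.133140
θ=307°: x = r cos θ + √(L² − h²) = 29.488936 + 116.978907 = 146.467844

θ=202°: 76.8858
θ=307°: 146.4678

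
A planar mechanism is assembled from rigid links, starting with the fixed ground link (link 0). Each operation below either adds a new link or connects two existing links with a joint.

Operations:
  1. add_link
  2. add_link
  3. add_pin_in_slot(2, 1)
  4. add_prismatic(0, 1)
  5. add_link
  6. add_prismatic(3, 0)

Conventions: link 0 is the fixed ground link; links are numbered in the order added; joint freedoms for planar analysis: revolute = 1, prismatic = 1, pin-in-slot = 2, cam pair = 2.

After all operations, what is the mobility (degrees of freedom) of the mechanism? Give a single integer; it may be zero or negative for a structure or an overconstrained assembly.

L=1 J1=0 J2=0
add link → L=2 J1=0 J2=0
add link → L=3 J1=0 J2=0
PS@2,1 dof=2 J2 → L=3 J1=0 J2=1
P@0,1 dof=1 J1 → L=3 J1=1 J2=1
add link → L=4 J1=1 J2=1
P@3,0 dof=1 J1 → L=4 J1=2 J2=1
M=3(L−1)−2J1−J2=3·3−2·2−1=4

M = 4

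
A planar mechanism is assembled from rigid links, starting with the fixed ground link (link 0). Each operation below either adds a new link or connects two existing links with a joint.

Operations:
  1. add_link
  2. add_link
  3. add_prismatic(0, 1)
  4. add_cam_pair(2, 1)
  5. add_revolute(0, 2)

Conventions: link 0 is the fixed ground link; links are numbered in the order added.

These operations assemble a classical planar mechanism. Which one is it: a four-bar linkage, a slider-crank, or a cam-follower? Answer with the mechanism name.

links: 3 (incl. ground); joints: 1 revolute, 1 prismatic, 1 higher (cam) pair, forming one closed loop
3 links, revolute + prismatic + higher pair in one loop → cam-follower

cam-follower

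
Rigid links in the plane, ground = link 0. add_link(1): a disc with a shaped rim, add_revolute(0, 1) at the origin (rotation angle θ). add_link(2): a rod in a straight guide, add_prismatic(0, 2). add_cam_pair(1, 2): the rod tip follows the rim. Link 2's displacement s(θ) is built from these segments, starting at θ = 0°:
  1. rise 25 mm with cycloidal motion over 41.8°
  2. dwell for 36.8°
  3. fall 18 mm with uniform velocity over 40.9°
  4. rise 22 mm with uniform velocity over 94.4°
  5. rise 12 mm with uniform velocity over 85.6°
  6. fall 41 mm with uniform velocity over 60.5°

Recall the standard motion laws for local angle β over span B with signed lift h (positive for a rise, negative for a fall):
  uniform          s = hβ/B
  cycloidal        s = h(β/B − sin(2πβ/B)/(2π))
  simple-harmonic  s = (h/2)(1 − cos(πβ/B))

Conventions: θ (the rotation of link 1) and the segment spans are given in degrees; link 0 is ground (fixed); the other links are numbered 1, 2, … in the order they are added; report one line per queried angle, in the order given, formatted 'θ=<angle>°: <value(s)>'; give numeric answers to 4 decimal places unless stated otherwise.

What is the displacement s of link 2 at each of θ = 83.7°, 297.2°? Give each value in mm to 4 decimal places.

segment 1 (0° to 41.8°, cycloidal, h = 25) is passed completely: s = 0.0000 + (25) = 25.0000
segment 2 (41.8° to 78.6°, dwell): s unchanged at 25.0000
θ = 83.7° falls in segment 3 (78.6° to 119.5°, uniform, h = -18): β = 83.7 − 78.6 = 5.1°, B = 40.9°; Δs = -18·5.1/40.9 = -2.2445; s = 25.0000 − 2.2445 = 22.7555
segment 3 (78.6° to 119.5°, uniform, h = -18) is passed completely: s = 25.0000 + (-18) = 7.0000
segment 4 (119.5° to 213.9°, uniform, h = 22) is passed completely: s = 7.0000 + (22) = 29.0000
θ = 297.2° falls in segment 5 (213.9° to 299.5°, uniform, h = 12): β = 297.2 − 213.9 = 83.3°, B = 85.6°; Δs = 12·83.3/85.6 = 11.6776; s = 29.0000 + 11.6776 = 40.6776

θ=83.7°: 22.7555
θ=297.2°: 40.6776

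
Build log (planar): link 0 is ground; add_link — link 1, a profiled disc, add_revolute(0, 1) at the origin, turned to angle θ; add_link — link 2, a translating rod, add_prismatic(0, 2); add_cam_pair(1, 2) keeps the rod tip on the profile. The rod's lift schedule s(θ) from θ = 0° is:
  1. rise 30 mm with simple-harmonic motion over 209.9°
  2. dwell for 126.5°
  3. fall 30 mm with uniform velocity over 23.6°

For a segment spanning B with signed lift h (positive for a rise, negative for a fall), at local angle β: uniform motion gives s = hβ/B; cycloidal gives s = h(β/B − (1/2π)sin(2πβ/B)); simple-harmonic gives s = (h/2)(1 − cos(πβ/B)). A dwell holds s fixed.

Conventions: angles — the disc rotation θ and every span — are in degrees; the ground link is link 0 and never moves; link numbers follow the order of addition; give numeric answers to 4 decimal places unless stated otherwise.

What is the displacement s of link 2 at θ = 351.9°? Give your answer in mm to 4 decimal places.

seg 1 [0°–209.9°] simple-harmonic, h=30: full span → s += 30 → s = 30.0000
seg 2 [209.9°–336.4°] dwell: s stays 30.0000
seg 3 [336.4°–360°] uniform, h=-30: θ=351.9° here. β=15.5, B=23.6. -30·15.5/23.6 = -19.7034 → s = 10.2966

10.2966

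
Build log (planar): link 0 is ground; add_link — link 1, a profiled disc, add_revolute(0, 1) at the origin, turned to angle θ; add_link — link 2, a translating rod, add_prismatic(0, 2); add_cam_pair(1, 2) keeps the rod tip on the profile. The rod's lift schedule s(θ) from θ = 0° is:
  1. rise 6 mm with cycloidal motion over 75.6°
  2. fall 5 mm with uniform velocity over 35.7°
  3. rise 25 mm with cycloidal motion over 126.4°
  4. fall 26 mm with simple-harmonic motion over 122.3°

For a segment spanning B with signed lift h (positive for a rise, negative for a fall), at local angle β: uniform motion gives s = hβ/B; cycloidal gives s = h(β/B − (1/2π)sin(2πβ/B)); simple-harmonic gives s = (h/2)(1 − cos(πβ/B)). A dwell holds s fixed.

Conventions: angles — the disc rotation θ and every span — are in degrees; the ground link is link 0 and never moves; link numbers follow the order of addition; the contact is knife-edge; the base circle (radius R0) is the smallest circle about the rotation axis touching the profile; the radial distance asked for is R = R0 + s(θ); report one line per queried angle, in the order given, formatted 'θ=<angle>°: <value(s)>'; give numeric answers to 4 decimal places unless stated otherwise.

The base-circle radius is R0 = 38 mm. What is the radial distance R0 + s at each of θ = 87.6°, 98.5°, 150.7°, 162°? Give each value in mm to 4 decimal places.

seg 1 [0°–75.6°] cycloidal, h=6: full span → s += 6 → s = 6.0000
seg 2 [75.6°–111.3°] uniform, h=-5: θ=87.6° here. β=12, B=35.7. -5·12/35.7 = -1.6807 → s = 4.3193
seg 2 [75.6°–111.3°] uniform, h=-5: θ=98.5° here. β=22.9, B=35.7. -5·22.9/35.7 = -3.2073 → s = 2.7927
seg 2 [75.6°–111.3°] uniform, h=-5: full span → s += -5 → s = 1.0000
seg 3 [111.3°–237.7°] cycloidal, h=25: θ=150.7° here. β=39.4, B=126.4. 25·(0.3117 − sin(2π·0.3117)/(2π)) = 4.1092 → s = 5.1092
seg 3 [111.3°–237.7°] cycloidal, h=25: θ=162° here. β=50.7, B=126.4. 25·(0.4011 − sin(2π·0.4011)/(2π)) = 7.7114 → s = 8.7114
θ=87.6°: R = R0 + s = 38 + 4.3193 = 42.3193
θ=98.5°: R = R0 + s = 38 + 2.7927 = 40.7927
θ=150.7°: R = R0 + s = 38 + 5.1092 = 43.1092
θ=162°: R = R0 + s = 38 + 8.7114 = 46.7114

θ=87.6°: 42.3193
θ=98.5°: 40.7927
θ=150.7°: 43.1092
θ=162°: 46.7114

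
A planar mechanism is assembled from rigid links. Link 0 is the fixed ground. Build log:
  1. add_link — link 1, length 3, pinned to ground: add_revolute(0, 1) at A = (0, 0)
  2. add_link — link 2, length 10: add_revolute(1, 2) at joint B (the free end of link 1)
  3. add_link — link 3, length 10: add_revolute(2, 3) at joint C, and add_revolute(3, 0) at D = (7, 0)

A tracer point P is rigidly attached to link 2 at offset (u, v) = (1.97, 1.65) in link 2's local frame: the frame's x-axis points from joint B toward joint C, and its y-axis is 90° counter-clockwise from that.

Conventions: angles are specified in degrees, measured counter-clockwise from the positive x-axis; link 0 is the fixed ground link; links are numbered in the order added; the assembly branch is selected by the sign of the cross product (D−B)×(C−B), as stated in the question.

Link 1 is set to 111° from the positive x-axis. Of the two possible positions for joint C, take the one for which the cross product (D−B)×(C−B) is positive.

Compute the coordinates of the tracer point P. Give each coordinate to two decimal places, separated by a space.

A=(0,0), D=(7.00,0)
B = A + 3.00·(cos111°, sin111°) = (-1.0751, 2.8007)
|BD| = 8.5470
circle(B,10.00) ∩ circle(D,10.00): a=4.2735, h=9.0409
  candidates: C₊=(5.9250,9.9421) cross=77.272; C₋=(-0.0001,-7.1413) cross=-77.272
  branch + wants cross > 0 → take C=(5.9250,9.9421) (cross=77.272)
ex = (C−B)/|BC| = (0.7000,0.7141); ey = (-0.7141,0.7000)
P = B + 1.97·ex + 1.65·ey = (-0.8744,5.3626)

-0.87 5.36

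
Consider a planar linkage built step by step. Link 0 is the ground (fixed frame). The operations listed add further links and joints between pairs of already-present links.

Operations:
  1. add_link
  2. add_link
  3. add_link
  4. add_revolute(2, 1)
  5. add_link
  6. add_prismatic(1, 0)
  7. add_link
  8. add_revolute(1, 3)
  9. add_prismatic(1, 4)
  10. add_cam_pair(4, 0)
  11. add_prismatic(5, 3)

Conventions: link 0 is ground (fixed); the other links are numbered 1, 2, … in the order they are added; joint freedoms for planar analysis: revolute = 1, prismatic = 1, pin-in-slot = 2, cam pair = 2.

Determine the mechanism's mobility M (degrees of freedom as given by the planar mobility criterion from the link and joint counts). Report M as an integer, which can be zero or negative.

link 0 = ground. State L|J1|J2 = 1|0|0
+link1  2|0|0
+link2  3|0|0
+link3  4|0|0
R(2,1) f=1→J1  4|1|0
+link4  5|1|0
P(1,0) f=1→J1  5|2|0
+link5  6|2|0
R(1,3) f=1→J1  6|3|0
P(1,4) f=1→J1  6|4|0
C(4,0) f=2→J2  6|4|1
P(5,3) f=1→J1  6|5|1
M = 3(6−1)−2·5−1 = 15−10−1 = 4

M = 4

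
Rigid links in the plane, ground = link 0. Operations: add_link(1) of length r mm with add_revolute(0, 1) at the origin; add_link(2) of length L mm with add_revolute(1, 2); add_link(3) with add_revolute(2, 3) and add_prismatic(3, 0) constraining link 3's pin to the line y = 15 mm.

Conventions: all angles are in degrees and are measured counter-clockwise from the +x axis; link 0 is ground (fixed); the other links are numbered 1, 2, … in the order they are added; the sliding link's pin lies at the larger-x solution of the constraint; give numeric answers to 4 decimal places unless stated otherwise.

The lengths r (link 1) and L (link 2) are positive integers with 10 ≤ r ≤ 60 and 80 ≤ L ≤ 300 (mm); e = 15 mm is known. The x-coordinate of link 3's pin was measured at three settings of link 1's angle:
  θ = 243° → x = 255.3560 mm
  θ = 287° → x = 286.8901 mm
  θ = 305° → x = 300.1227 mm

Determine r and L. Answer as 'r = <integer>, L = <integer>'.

constraint per measurement: (x − r cos θ)² + (r sin θ − e)² = L²
subtracting the θ₁ and θ₂ equations cancels the r² and L² terms:
r = (x₁² − x₂²) / (2[(x₁cos θ₁ + e sin θ₁) − (x₂cos θ₂ + e sin θ₂)]) = 43.0000 → r = 43
L² = (x₁ − r cos θ₁)² + (r sin θ₁ − e)² = 78399.9962 → L = 280.0000 → L = 280
check at θ₃=305°: x = 300.1227 (printed 300.1227) ✓

r = 43, L = 280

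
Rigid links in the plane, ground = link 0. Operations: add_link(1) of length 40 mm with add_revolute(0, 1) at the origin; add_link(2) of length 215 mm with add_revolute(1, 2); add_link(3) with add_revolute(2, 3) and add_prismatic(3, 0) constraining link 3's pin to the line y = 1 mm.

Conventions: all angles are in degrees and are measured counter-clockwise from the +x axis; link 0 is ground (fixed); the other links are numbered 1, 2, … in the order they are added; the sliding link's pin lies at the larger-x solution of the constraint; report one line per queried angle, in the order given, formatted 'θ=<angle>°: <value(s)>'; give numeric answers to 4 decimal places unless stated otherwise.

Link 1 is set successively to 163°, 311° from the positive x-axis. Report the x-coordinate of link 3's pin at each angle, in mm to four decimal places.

geometry: r = 40 mm, L = 215 mm, e = 1 mm
θ=163°: crank pin P = (r cos θ, r sin θ) = (-38.252190, 11.694868)
θ=163°: h = r sin θ − e = 11.694868 − 1 = 10.694868
θ=163°: x = r cos θ + √(L² − h²) = -38.252190 + 214.733835 = 176.481645
θ=311°: crank pin P = (r cos θ, r sin θ) = (26.242361, -30.188383)
θ=311°: h = r sin θ − e = -30.188383 − 1 = -31.188383
θ=311°: x = r cos θ + √(L² − h²) = 26.242361 + 212.725844 = 238.968205

θ=163°: 176.4816
θ=311°: 238.9682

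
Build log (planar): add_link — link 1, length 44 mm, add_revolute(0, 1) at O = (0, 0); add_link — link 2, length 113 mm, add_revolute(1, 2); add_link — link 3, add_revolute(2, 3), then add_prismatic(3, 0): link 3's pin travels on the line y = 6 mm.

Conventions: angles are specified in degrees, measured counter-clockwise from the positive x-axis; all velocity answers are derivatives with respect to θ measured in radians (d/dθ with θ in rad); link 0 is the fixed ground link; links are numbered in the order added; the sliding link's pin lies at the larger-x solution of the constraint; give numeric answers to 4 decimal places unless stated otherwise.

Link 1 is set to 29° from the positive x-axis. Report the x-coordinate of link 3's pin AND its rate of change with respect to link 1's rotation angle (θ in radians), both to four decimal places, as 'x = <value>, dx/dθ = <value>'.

geometry: r = 44 mm, L = 113 mm, e = 6 mm
crank pin P = (r cos θ, r sin θ) = (38.483267, 21.331623)
h = r sin θ − e = 21.331623 − 6 = 15.331623
x = r cos θ + √(L² − h²) = 38.483267 + 111.955086 = 150.438353
dx/dθ = −r sin θ − h·r cos θ/√(L² − h²) (θ in radians; h = 15.331623) = -26.601692

x = 150.4384, dx/dθ = -26.6017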